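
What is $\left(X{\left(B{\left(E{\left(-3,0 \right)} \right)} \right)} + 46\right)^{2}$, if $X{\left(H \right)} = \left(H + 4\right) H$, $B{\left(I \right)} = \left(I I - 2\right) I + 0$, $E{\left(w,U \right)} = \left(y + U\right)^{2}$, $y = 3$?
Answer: $258481744921$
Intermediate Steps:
$E{\left(w,U \right)} = \left(3 + U\right)^{2}$
$B{\left(I \right)} = I \left(-2 + I^{2}\right)$ ($B{\left(I \right)} = \left(I^{2} - 2\right) I + 0 = \left(-2 + I^{2}\right) I + 0 = I \left(-2 + I^{2}\right) + 0 = I \left(-2 + I^{2}\right)$)
$X{\left(H \right)} = H \left(4 + H\right)$ ($X{\left(H \right)} = \left(4 + H\right) H = H \left(4 + H\right)$)
$\left(X{\left(B{\left(E{\left(-3,0 \right)} \right)} \right)} + 46\right)^{2} = \left(\left(3 + 0\right)^{2} \left(-2 + \left(\left(3 + 0\right)^{2}\right)^{2}\right) \left(4 + \left(3 + 0\right)^{2} \left(-2 + \left(\left(3 + 0\right)^{2}\right)^{2}\right)\right) + 46\right)^{2} = \left(3^{2} \left(-2 + \left(3^{2}\right)^{2}\right) \left(4 + 3^{2} \left(-2 + \left(3^{2}\right)^{2}\right)\right) + 46\right)^{2} = \left(9 \left(-2 + 9^{2}\right) \left(4 + 9 \left(-2 + 9^{2}\right)\right) + 46\right)^{2} = \left(9 \left(-2 + 81\right) \left(4 + 9 \left(-2 + 81\right)\right) + 46\right)^{2} = \left(9 \cdot 79 \left(4 + 9 \cdot 79\right) + 46\right)^{2} = \left(711 \left(4 + 711\right) + 46\right)^{2} = \left(711 \cdot 715 + 46\right)^{2} = \left(508365 + 46\right)^{2} = 508411^{2} = 258481744921$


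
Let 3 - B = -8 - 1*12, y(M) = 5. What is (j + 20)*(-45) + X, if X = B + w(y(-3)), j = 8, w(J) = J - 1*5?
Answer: -1237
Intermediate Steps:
w(J) = -5 + J (w(J) = J - 5 = -5 + J)
B = 23 (B = 3 - (-8 - 1*12) = 3 - (-8 - 12) = 3 - 1*(-20) = 3 + 20 = 23)
X = 23 (X = 23 + (-5 + 5) = 23 + 0 = 23)
(j + 20)*(-45) + X = (8 + 20)*(-45) + 23 = 28*(-45) + 23 = -1260 + 23 = -1237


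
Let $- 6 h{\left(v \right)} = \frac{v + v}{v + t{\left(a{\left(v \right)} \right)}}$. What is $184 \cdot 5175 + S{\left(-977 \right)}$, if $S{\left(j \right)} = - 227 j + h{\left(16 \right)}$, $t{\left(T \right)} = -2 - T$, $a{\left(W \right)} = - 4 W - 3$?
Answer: $\frac{285276881}{243} \approx 1.174 \cdot 10^{6}$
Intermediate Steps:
$a{\left(W \right)} = -3 - 4 W$
$h{\left(v \right)} = - \frac{v}{3 \left(1 + 5 v\right)}$ ($h{\left(v \right)} = - \frac{\left(v + v\right) \frac{1}{v - \left(-1 - 4 v\right)}}{6} = - \frac{2 v \frac{1}{v + \left(-2 + \left(3 + 4 v\right)\right)}}{6} = - \frac{2 v \frac{1}{v + \left(1 + 4 v\right)}}{6} = - \frac{2 v \frac{1}{1 + 5 v}}{6} = - \frac{v}{3 \left(1 + 5 v\right)}$)
$S{\left(j \right)} = - \frac{16}{243} - 227 j$ ($S{\left(j \right)} = - 227 j - \frac{16}{3 + 15 \cdot 16} = - 227 j - \frac{16}{3 + 240} = - 227 j - \frac{16}{243} = - \frac{16}{243} - 227 j$)
$184 \cdot 5175 + S{\left(-977 \right)} = 184 \cdot 5175 - - \frac{53892281}{243} = 952200 + \left(- \frac{16}{243} + 221779\right) = 952200 + \frac{53892281}{243} = \frac{285276881}{243}$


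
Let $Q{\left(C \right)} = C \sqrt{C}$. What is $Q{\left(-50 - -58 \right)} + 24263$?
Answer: $24263 + 16 \sqrt{2} \approx 24286.0$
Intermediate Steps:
$Q{\left(C \right)} = C^{\frac{3}{2}}$
$Q{\left(-50 - -58 \right)} + 24263 = \left(-50 - -58\right)^{\frac{3}{2}} + 24263 = \left(-50 + 58\right)^{\frac{3}{2}} + 24263 = 8^{\frac{3}{2}} + 24263 = 16 \sqrt{2} + 24263 = 24263 + 16 \sqrt{2}$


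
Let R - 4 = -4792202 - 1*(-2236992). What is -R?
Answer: 2555206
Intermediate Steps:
R = -2555206 (R = 4 + (-4792202 - 1*(-2236992)) = 4 + (-4792202 + 2236992) = 4 - 2555210 = -2555206)
-R = -1*(-2555206) = 2555206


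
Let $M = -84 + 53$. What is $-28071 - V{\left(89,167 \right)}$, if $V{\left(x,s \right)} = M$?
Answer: $-28040$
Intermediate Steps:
$M = -31$
$V{\left(x,s \right)} = -31$
$-28071 - V{\left(89,167 \right)} = -28071 - -31 = -28071 + 31 = -28040$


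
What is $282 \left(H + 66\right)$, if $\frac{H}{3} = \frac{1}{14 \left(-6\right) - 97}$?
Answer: $\frac{3367926}{181} \approx 18607.0$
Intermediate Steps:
$H = - \frac{3}{181}$ ($H = \frac{3}{14 \left(-6\right) - 97} = \frac{3}{-84 - 97} = \frac{3}{-181} = 3 \left(- \frac{1}{181}\right) = - \frac{3}{181} \approx -0.016575$)
$282 \left(H + 66\right) = 282 \left(- \frac{3}{181} + 66\right) = 282 \cdot \frac{11943}{181} = \frac{3367926}{181}$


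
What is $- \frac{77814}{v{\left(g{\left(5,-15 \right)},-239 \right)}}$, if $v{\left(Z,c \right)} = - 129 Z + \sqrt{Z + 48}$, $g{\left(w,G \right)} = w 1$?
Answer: $\frac{25095015}{207986} + \frac{38907 \sqrt{53}}{207986} \approx 122.02$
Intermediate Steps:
$g{\left(w,G \right)} = w$
$v{\left(Z,c \right)} = \sqrt{48 + Z} - 129 Z$ ($v{\left(Z,c \right)} = - 129 Z + \sqrt{48 + Z} = \sqrt{48 + Z} - 129 Z$)
$- \frac{77814}{v{\left(g{\left(5,-15 \right)},-239 \right)}} = - \frac{77814}{\sqrt{48 + 5} - 645} = - \frac{77814}{\sqrt{53} - 645} = - \frac{77814}{-645 + \sqrt{53}}$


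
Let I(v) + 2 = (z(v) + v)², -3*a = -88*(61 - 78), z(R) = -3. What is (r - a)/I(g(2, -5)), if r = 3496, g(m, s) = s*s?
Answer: 5992/723 ≈ 8.2877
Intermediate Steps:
g(m, s) = s²
a = -1496/3 (a = -(-88)*(61 - 78)/3 = -(-88)*(-17)/3 = -⅓*1496 = -1496/3 ≈ -498.67)
I(v) = -2 + (-3 + v)²
(r - a)/I(g(2, -5)) = (3496 - 1*(-1496/3))/(-2 + (-3 + (-5)²)²) = (3496 + 1496/3)/(-2 + (-3 + 25)²) = 11984/(3*(-2 + 22²)) = 11984/(3*(-2 + 484)) = (11984/3)/482 = (11984/3)*(1/482) = 5992/723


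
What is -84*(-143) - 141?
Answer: 11871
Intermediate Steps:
-84*(-143) - 141 = 12012 - 141 = 11871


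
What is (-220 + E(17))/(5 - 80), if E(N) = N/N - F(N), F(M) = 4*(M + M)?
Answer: 71/15 ≈ 4.7333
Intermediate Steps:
F(M) = 8*M (F(M) = 4*(2*M) = 8*M)
E(N) = 1 - 8*N (E(N) = N/N - 8*N = 1 - 8*N)
(-220 + E(17))/(5 - 80) = (-220 + (1 - 8*17))/(5 - 80) = (-220 + (1 - 136))/(-75) = (-220 - 135)*(-1/75) = -355*(-1/75) = 71/15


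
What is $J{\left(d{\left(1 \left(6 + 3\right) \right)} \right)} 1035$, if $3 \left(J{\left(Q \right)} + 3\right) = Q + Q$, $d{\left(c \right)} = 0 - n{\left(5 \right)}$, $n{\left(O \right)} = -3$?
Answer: $-1035$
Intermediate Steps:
$d{\left(c \right)} = 3$ ($d{\left(c \right)} = 0 - -3 = 0 + 3 = 3$)
$J{\left(Q \right)} = -3 + \frac{2 Q}{3}$ ($J{\left(Q \right)} = -3 + \frac{Q + Q}{3} = -3 + \frac{2 Q}{3}$)
$J{\left(d{\left(1 \left(6 + 3\right) \right)} \right)} 1035 = \left(-3 + \frac{2}{3} \cdot 3\right) 1035 = \left(-3 + 2\right) 1035 = \left(-1\right) 1035 = -1035$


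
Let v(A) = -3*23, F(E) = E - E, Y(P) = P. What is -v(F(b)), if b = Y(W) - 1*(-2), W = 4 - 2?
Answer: 69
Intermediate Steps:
W = 2
b = 4 (b = 2 - 1*(-2) = 2 + 2 = 4)
F(E) = 0
v(A) = -69
-v(F(b)) = -1*(-69) = 69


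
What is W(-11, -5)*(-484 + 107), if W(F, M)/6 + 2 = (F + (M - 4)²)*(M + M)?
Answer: 1587924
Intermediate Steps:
W(F, M) = -12 + 12*M*(F + (-4 + M)²) (W(F, M) = -12 + 6*((F + (M - 4)²)*(M + M)) = -12 + 6*((F + (-4 + M)²)*(2*M)) = -12 + 6*(2*M*(F + (-4 + M)²)) = -12 + 12*M*(F + (-4 + M)²))
W(-11, -5)*(-484 + 107) = (-12 + 12*(-11)*(-5) + 12*(-5)*(-4 - 5)²)*(-484 + 107) = (-12 + 660 + 12*(-5)*(-9)²)*(-377) = (-12 + 660 + 12*(-5)*81)*(-377) = (-12 + 660 - 4860)*(-377) = -4212*(-377) = 1587924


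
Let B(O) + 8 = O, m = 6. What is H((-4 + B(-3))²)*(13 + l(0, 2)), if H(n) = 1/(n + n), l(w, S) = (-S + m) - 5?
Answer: 2/75 ≈ 0.026667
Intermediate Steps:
B(O) = -8 + O
l(w, S) = 1 - S (l(w, S) = (-S + 6) - 5 = (6 - S) - 5 = 1 - S)
H(n) = 1/(2*n)
H((-4 + B(-3))²)*(13 + l(0, 2)) = (1/(2*((-4 + (-8 - 3))²)))*(13 + (1 - 1*2)) = (1/(2*((-4 - 11)²)))*(13 + (1 - 2)) = (1/(2*((-15)²)))*(13 - 1) = ((½)/225)*12 = ((½)*(1/225))*12 = (1/450)*12 = 2/75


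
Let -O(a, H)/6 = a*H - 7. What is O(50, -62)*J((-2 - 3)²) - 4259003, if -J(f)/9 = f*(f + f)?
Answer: -213981503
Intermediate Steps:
J(f) = -18*f² (J(f) = -9*f*(f + f) = -9*f*2*f = -18*f²)
O(a, H) = 42 - 6*H*a (O(a, H) = -6*(a*H - 7) = -6*(H*a - 7) = -6*(-7 + H*a) = 42 - 6*H*a)
O(50, -62)*J((-2 - 3)²) - 4259003 = (42 - 6*(-62)*50)*(-18*(-2 - 3)⁴) - 4259003 = (42 + 18600)*(-18*((-5)²)²) - 4259003 = 18642*(-18*25²) - 4259003 = 18642*(-18*625) - 4259003 = 18642*(-11250) - 4259003 = -209722500 - 4259003 = -213981503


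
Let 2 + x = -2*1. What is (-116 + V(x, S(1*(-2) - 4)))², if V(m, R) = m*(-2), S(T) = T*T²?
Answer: 11664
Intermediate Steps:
x = -4 (x = -2 - 2*1 = -2 - 2 = -4)
S(T) = T³
V(m, R) = -2*m
(-116 + V(x, S(1*(-2) - 4)))² = (-116 - 2*(-4))² = (-116 + 8)² = (-108)² = 11664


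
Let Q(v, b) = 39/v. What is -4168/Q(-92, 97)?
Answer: 383456/39 ≈ 9832.2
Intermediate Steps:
-4168/Q(-92, 97) = -4168/(39/(-92)) = -4168/(39*(-1/92)) = -4168/(-39/92) = -4168*(-92/39) = 383456/39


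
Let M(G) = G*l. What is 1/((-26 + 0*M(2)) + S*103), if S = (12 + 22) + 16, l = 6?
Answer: 1/5124 ≈ 0.00019516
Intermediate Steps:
M(G) = 6*G (M(G) = G*6 = 6*G)
S = 50 (S = 34 + 16 = 50)
1/((-26 + 0*M(2)) + S*103) = 1/((-26 + 0*(6*2)) + 50*103) = 1/((-26 + 0*12) + 5150) = 1/((-26 + 0) + 5150) = 1/(-26 + 5150) = 1/5124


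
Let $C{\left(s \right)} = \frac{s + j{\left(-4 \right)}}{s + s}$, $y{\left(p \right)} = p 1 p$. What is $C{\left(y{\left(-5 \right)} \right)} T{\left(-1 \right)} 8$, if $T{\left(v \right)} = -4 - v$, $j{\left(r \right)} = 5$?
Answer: $- \frac{72}{5} \approx -14.4$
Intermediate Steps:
$y{\left(p \right)} = p^{2}$ ($y{\left(p \right)} = p p = p^{2}$)
$C{\left(s \right)} = \frac{5 + s}{2 s}$ ($C{\left(s \right)} = \frac{s + 5}{s + s} = \frac{5 + s}{2 s}$)
$C{\left(y{\left(-5 \right)} \right)} T{\left(-1 \right)} 8 = \frac{5 + \left(-5\right)^{2}}{2 \left(-5\right)^{2}} \left(-4 - -1\right) 8 = \frac{5 + 25}{2 \cdot 25} \left(-4 + 1\right) 8 = \frac{1}{2} \cdot \frac{1}{25} \cdot 30 \left(-3\right) 8 = \frac{3}{5} \left(-3\right) 8 = \left(- \frac{9}{5}\right) 8 = - \frac{72}{5}$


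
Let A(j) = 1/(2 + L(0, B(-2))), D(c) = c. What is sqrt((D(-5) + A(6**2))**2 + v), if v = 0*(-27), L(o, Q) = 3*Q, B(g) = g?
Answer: 21/4 ≈ 5.2500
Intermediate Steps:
A(j) = -1/4 (A(j) = 1/(2 + 3*(-2)) = 1/(2 - 6) = 1/(-4) = -1/4)
v = 0
sqrt((D(-5) + A(6**2))**2 + v) = sqrt((-5 - 1/4)**2 + 0) = sqrt((-21/4)**2 + 0) = sqrt(441/16 + 0) = sqrt(441/16) = 21/4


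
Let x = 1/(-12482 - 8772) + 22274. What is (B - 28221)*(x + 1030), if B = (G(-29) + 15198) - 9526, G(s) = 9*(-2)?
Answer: -11177507652905/21254 ≈ -5.2590e+8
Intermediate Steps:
G(s) = -18
x = 473411595/21254 (x = 1/(-21254) + 22274 = -1/21254 + 22274 = 473411595/21254 ≈ 22274.)
B = 5654 (B = (-18 + 15198) - 9526 = 15180 - 9526 = 5654)
(B - 28221)*(x + 1030) = (5654 - 28221)*(473411595/21254 + 1030) = -22567*495303215/21254 = -11177507652905/21254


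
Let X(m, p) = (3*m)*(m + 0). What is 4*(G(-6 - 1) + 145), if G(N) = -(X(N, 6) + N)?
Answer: 20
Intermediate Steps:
X(m, p) = 3*m**2 (X(m, p) = (3*m)*m = 3*m**2)
G(N) = -N - 3*N**2 (G(N) = -(3*N**2 + N) = -(N + 3*N**2) = -N - 3*N**2)
4*(G(-6 - 1) + 145) = 4*((-6 - 1)*(-1 - 3*(-6 - 1)) + 145) = 4*(-7*(-1 - 3*(-7)) + 145) = 4*(-7*(-1 + 21) + 145) = 4*(-7*20 + 145) = 4*(-140 + 145) = 4*5 = 20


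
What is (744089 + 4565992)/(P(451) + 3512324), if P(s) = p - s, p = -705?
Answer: 5310081/3511168 ≈ 1.5123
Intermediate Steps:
P(s) = -705 - s
(744089 + 4565992)/(P(451) + 3512324) = (744089 + 4565992)/((-705 - 1*451) + 3512324) = 5310081/((-705 - 451) + 3512324) = 5310081/(-1156 + 3512324) = 5310081/3511168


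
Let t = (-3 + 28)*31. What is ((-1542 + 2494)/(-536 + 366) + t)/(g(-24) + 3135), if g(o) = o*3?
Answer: 3847/15315 ≈ 0.25119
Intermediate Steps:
t = 775 (t = 25*31 = 775)
g(o) = 3*o
((-1542 + 2494)/(-536 + 366) + t)/(g(-24) + 3135) = ((-1542 + 2494)/(-536 + 366) + 775)/(3*(-24) + 3135) = (952/(-170) + 775)/(-72 + 3135) = (952*(-1/170) + 775)/3063 = (-28/5 + 775)*(1/3063) = (3847/5)*(1/3063) = 3847/15315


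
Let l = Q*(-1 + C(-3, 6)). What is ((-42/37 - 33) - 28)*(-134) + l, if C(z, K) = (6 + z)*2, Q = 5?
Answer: 308991/37 ≈ 8351.1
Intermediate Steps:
C(z, K) = 12 + 2*z
l = 25 (l = 5*(-1 + (12 + 2*(-3))) = 5*(-1 + (12 - 6)) = 5*(-1 + 6) = 5*5 = 25)
((-42/37 - 33) - 28)*(-134) + l = ((-42/37 - 33) - 28)*(-134) + 25 = (-1263/37 - 28)*(-134) + 25 = -2299/37*(-134) + 25 = 308066/37 + 25 = 308991/37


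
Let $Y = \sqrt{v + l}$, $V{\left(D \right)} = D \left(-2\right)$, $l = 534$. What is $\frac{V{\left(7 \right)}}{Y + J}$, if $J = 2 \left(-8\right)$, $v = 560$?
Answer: $- \frac{112}{419} - \frac{7 \sqrt{1094}}{419} \approx -0.81988$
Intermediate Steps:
$V{\left(D \right)} = - 2 D$
$J = -16$
$Y = \sqrt{1094}$ ($Y = \sqrt{560 + 534} = \sqrt{1094} \approx 33.076$)
$\frac{V{\left(7 \right)}}{Y + J} = \frac{\left(-2\right) 7}{\sqrt{1094} - 16} = - \frac{14}{-16 + \sqrt{1094}}$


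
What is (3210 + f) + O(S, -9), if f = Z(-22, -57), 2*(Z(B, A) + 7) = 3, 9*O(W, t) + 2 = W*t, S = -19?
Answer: 58019/18 ≈ 3223.3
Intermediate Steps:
O(W, t) = -2/9 + W*t/9 (O(W, t) = -2/9 + (W*t)/9 = -2/9 + W*t/9)
Z(B, A) = -11/2 (Z(B, A) = -7 + (½)*3 = -7 + 3/2 = -11/2)
f = -11/2 ≈ -5.5000
(3210 + f) + O(S, -9) = (3210 - 11/2) + (-2/9 + (⅑)*(-19)*(-9)) = 6409/2 + (-2/9 + 19) = 6409/2 + 169/9 = 58019/18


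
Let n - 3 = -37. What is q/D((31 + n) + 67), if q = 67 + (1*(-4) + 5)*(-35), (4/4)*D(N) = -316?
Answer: -8/79 ≈ -0.10127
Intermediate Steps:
n = -34 (n = 3 - 37 = -34)
D(N) = -316
q = 32 (q = 67 + (-4 + 5)*(-35) = 67 + 1*(-35) = 67 - 35 = 32)
q/D((31 + n) + 67) = 32/(-316) = 32*(-1/316) = -8/79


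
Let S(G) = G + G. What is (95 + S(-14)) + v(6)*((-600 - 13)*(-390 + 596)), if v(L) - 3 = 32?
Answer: -4419663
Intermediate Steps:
S(G) = 2*G
v(L) = 35 (v(L) = 3 + 32 = 35)
(95 + S(-14)) + v(6)*((-600 - 13)*(-390 + 596)) = (95 + 2*(-14)) + 35*((-600 - 13)*(-390 + 596)) = (95 - 28) + 35*(-613*206) = 67 + 35*(-126278) = 67 - 4419730 = -4419663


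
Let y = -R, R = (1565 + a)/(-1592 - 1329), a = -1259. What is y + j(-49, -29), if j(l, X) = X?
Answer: -84403/2921 ≈ -28.895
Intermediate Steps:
R = -306/2921 (R = (1565 - 1259)/(-1592 - 1329) = 306/(-2921) = 306*(-1/2921) = -306/2921 ≈ -0.10476)
y = 306/2921 (y = -1*(-306/2921) = 306/2921 ≈ 0.10476)
y + j(-49, -29) = 306/2921 - 29 = -84403/2921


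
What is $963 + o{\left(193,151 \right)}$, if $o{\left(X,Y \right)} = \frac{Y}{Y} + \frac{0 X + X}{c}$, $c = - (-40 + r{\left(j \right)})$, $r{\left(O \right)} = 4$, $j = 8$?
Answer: $\frac{34897}{36} \approx 969.36$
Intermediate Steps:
$c = 36$ ($c = - (-40 + 4) = \left(-1\right) \left(-36\right) = 36$)
$o{\left(X,Y \right)} = 1 + \frac{X}{36}$ ($o{\left(X,Y \right)} = \frac{Y}{Y} + \frac{0 X + X}{36} = 1 + \left(0 + X\right) \frac{1}{36} = 1 + X \frac{1}{36} = 1 + \frac{X}{36}$)
$963 + o{\left(193,151 \right)} = 963 + \left(1 + \frac{1}{36} \cdot 193\right) = 963 + \left(1 + \frac{193}{36}\right) = 963 + \frac{229}{36} = \frac{34897}{36}$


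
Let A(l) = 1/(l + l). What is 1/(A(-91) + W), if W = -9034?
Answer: -182/1644189 ≈ -0.00011069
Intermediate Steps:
A(l) = 1/(2*l)
1/(A(-91) + W) = 1/((1/2)/(-91) - 9034) = 1/((1/2)*(-1/91) - 9034) = 1/(-1/182 - 9034) = 1/(-1644189/182) = -182/1644189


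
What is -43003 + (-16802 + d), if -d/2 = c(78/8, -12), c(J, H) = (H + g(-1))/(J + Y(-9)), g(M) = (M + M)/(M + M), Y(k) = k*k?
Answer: -1973557/33 ≈ -59805.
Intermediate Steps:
Y(k) = k**2
g(M) = 1 (g(M) = (2*M)/((2*M)) = (2*M)*(1/(2*M)) = 1)
c(J, H) = (1 + H)/(81 + J) (c(J, H) = (H + 1)/(J + (-9)**2) = (1 + H)/(J + 81) = (1 + H)/(81 + J))
d = 8/33 (d = -2*(1 - 12)/(81 + 78/8) = -2*(-11)/(81 + 78*(1/8)) = -2*(-11)/(81 + 39/4) = -2*(-11)/363/4 = -8*(-11)/363 = -2*(-4/33) = 8/33 ≈ 0.24242)
-43003 + (-16802 + d) = -43003 + (-16802 + 8/33) = -43003 - 554458/33 = -1973557/33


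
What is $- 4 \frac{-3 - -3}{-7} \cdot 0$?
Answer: $0$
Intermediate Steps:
$- 4 \frac{-3 - -3}{-7} \cdot 0 = - 4 \left(-3 + 3\right) \left(- \frac{1}{7}\right) 0 = - 4 \cdot 0 \left(- \frac{1}{7}\right) 0 = \left(-4\right) 0 \cdot 0 = 0 \cdot 0 = 0$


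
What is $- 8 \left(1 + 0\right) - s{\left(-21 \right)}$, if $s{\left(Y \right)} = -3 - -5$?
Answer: $-10$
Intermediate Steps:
$s{\left(Y \right)} = 2$ ($s{\left(Y \right)} = -3 + 5 = 2$)
$- 8 \left(1 + 0\right) - s{\left(-21 \right)} = - 8 \left(1 + 0\right) - 2 = \left(-8\right) 1 - 2 = -8 - 2 = -10$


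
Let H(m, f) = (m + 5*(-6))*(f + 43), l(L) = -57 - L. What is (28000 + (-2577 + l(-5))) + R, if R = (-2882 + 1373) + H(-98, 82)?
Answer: 7862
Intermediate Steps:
H(m, f) = (-30 + m)*(43 + f) (H(m, f) = (m - 30)*(43 + f) = (-30 + m)*(43 + f))
R = -17509 (R = (-2882 + 1373) + (-1290 - 30*82 + 43*(-98) + 82*(-98)) = -1509 + (-1290 - 2460 - 4214 - 8036) = -1509 - 16000 = -17509)
(28000 + (-2577 + l(-5))) + R = (28000 + (-2577 + (-57 - 1*(-5)))) - 17509 = (28000 + (-2577 + (-57 + 5))) - 17509 = (28000 + (-2577 - 52)) - 17509 = (28000 - 2629) - 17509 = 25371 - 17509 = 7862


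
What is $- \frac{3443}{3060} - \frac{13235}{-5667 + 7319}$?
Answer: $- \frac{5773367}{631890} \approx -9.1367$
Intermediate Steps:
$- \frac{3443}{3060} - \frac{13235}{-5667 + 7319} = \left(-3443\right) \frac{1}{3060} - \frac{13235}{1652} = - \frac{3443}{3060} - \frac{13235}{1652} = - \frac{5773367}{631890}$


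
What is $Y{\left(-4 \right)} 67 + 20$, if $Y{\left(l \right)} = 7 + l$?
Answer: $221$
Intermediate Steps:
$Y{\left(-4 \right)} 67 + 20 = \left(7 - 4\right) 67 + 20 = 3 \cdot 67 + 20 = 201 + 20 = 221$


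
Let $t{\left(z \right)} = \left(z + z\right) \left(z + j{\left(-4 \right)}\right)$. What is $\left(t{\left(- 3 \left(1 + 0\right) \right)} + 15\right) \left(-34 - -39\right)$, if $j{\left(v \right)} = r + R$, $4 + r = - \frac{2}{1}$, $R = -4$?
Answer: $465$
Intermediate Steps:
$r = -6$ ($r = -4 - \frac{2}{1} = -4 - 2 = -6$)
$j{\left(v \right)} = -10$ ($j{\left(v \right)} = -6 - 4 = -10$)
$t{\left(z \right)} = 2 z \left(-10 + z\right)$ ($t{\left(z \right)} = \left(z + z\right) \left(z - 10\right) = 2 z \left(-10 + z\right)$)
$\left(t{\left(- 3 \left(1 + 0\right) \right)} + 15\right) \left(-34 - -39\right) = \left(2 \left(- 3 \left(1 + 0\right)\right) \left(-10 - 3 \left(1 + 0\right)\right) + 15\right) \left(-34 - -39\right) = \left(2 \left(\left(-3\right) 1\right) \left(-10 - 3\right) + 15\right) \left(-34 + 39\right) = \left(2 \left(-3\right) \left(-10 - 3\right) + 15\right) 5 = \left(2 \left(-3\right) \left(-13\right) + 15\right) 5 = \left(78 + 15\right) 5 = 93 \cdot 5 = 465$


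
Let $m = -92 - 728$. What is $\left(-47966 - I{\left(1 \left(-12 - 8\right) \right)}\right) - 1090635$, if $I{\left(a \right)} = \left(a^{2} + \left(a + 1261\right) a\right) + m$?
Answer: $-1113361$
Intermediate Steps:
$m = -820$ ($m = -92 - 728 = -820$)
$I{\left(a \right)} = -820 + a^{2} + a \left(1261 + a\right)$ ($I{\left(a \right)} = \left(a^{2} + \left(a + 1261\right) a\right) - 820 = \left(a^{2} + \left(1261 + a\right) a\right) - 820 = \left(a^{2} + a \left(1261 + a\right)\right) - 820 = -820 + a^{2} + a \left(1261 + a\right)$)
$\left(-47966 - I{\left(1 \left(-12 - 8\right) \right)}\right) - 1090635 = \left(-47966 - \left(-820 + 2 \left(1 \left(-12 - 8\right)\right)^{2} + 1261 \cdot 1 \left(-12 - 8\right)\right)\right) - 1090635 = \left(-47966 - \left(-820 + 2 \left(1 \left(-20\right)\right)^{2} + 1261 \cdot 1 \left(-20\right)\right)\right) - 1090635 = \left(-47966 - \left(-820 + 2 \left(-20\right)^{2} + 1261 \left(-20\right)\right)\right) - 1090635 = \left(-47966 - \left(-820 + 2 \cdot 400 - 25220\right)\right) - 1090635 = \left(-47966 - \left(-820 + 800 - 25220\right)\right) - 1090635 = \left(-47966 - -25240\right) - 1090635 = \left(-47966 + 25240\right) - 1090635 = -22726 - 1090635 = -1113361$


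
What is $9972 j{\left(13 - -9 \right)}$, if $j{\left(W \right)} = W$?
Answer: $219384$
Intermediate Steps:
$9972 j{\left(13 - -9 \right)} = 9972 \left(13 - -9\right) = 9972 \left(13 + 9\right) = 9972 \cdot 22 = 219384$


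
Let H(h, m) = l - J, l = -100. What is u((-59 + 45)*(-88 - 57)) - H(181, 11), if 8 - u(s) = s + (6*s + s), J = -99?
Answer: -16231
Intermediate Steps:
H(h, m) = -1 (H(h, m) = -100 - 1*(-99) = -100 + 99 = -1)
u(s) = 8 - 8*s (u(s) = 8 - (s + (6*s + s)) = 8 - (s + 7*s) = 8 - 8*s)
u((-59 + 45)*(-88 - 57)) - H(181, 11) = (8 - 8*(-59 + 45)*(-88 - 57)) - 1*(-1) = (8 - (-112)*(-145)) + 1 = (8 - 8*2030) + 1 = (8 - 16240) + 1 = -16232 + 1 = -16231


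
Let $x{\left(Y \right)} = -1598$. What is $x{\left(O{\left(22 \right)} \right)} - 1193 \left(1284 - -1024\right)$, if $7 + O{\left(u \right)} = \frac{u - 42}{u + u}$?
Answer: $-2755042$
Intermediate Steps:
$O{\left(u \right)} = -7 + \frac{-42 + u}{2 u}$ ($O{\left(u \right)} = -7 + \frac{u - 42}{u + u} = -7 + \frac{-42 + u}{2 u}$)
$x{\left(O{\left(22 \right)} \right)} - 1193 \left(1284 - -1024\right) = -1598 - 1193 \left(1284 - -1024\right) = -1598 - 1193 \left(1284 + 1024\right) = -1598 - 2753444 = -2755042$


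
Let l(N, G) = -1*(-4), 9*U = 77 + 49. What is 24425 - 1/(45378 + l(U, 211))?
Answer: 1108455349/45382 ≈ 24425.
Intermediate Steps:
U = 14 (U = (77 + 49)/9 = (1/9)*126 = 14)
l(N, G) = 4
24425 - 1/(45378 + l(U, 211)) = 24425 - 1/(45378 + 4) = 24425 - 1/45382 = 1108455349/45382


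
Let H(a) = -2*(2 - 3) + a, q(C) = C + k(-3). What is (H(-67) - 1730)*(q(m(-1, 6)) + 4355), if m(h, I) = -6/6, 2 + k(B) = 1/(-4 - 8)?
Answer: -93740285/12 ≈ -7.8117e+6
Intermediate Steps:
k(B) = -25/12 (k(B) = -2 + 1/(-4 - 8) = -2 + 1/(-12) = -2 - 1/12 = -25/12)
m(h, I) = -1 (m(h, I) = -6*⅙ = -1)
q(C) = -25/12 + C (q(C) = C - 25/12 = -25/12 + C)
H(a) = 2 + a (H(a) = -2*(-1) + a = 2 + a)
(H(-67) - 1730)*(q(m(-1, 6)) + 4355) = ((2 - 67) - 1730)*((-25/12 - 1) + 4355) = (-65 - 1730)*(-37/12 + 4355) = -1795*52223/12 = -93740285/12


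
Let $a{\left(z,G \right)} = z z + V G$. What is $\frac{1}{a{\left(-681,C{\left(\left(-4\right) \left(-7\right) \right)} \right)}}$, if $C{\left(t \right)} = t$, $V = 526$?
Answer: $\frac{1}{478489} \approx 2.0899 \cdot 10^{-6}$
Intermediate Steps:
$a{\left(z,G \right)} = z^{2} + 526 G$ ($a{\left(z,G \right)} = z z + 526 G = z^{2} + 526 G$)
$\frac{1}{a{\left(-681,C{\left(\left(-4\right) \left(-7\right) \right)} \right)}} = \frac{1}{\left(-681\right)^{2} + 526 \left(\left(-4\right) \left(-7\right)\right)} = \frac{1}{463761 + 526 \cdot 28} = \frac{1}{463761 + 14728} = \frac{1}{478489}$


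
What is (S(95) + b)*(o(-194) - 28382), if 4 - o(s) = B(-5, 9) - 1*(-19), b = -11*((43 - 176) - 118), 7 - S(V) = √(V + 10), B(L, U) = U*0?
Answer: -78602896 + 28397*√105 ≈ -7.8312e+7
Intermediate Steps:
B(L, U) = 0
S(V) = 7 - √(10 + V) (S(V) = 7 - √(V + 10) = 7 - √(10 + V))
b = 2761 (b = -11*(-133 - 118) = -11*(-251) = 2761)
o(s) = -15 (o(s) = 4 - (0 - 1*(-19)) = 4 - (0 + 19) = 4 - 1*19 = 4 - 19 = -15)
(S(95) + b)*(o(-194) - 28382) = ((7 - √(10 + 95)) + 2761)*(-15 - 28382) = ((7 - √105) + 2761)*(-28397) = (2768 - √105)*(-28397) = -78602896 + 28397*√105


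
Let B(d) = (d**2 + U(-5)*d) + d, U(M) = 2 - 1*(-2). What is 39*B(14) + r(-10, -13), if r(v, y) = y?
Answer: 10361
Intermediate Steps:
U(M) = 4 (U(M) = 2 + 2 = 4)
B(d) = d**2 + 5*d (B(d) = (d**2 + 4*d) + d = d**2 + 5*d)
39*B(14) + r(-10, -13) = 39*(14*(5 + 14)) - 13 = 39*(14*19) - 13 = 39*266 - 13 = 10374 - 13 = 10361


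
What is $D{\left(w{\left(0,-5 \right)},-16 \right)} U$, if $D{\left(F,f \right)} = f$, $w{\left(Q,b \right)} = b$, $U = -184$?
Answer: $2944$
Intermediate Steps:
$D{\left(w{\left(0,-5 \right)},-16 \right)} U = \left(-16\right) \left(-184\right) = 2944$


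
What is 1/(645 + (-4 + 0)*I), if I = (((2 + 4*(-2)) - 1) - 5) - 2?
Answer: 1/701 ≈ 0.0014265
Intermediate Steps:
I = -14 (I = (((2 - 8) - 1) - 5) - 2 = ((-6 - 1) - 5) - 2 = (-7 - 5) - 2 = -12 - 2 = -14)
1/(645 + (-4 + 0)*I) = 1/(645 + (-4 + 0)*(-14)) = 1/(645 - 4*(-14)) = 1/(645 + 56) = 1/701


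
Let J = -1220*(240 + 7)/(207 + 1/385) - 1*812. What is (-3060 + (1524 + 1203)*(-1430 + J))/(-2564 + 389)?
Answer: 66989609427/14444900 ≈ 4637.6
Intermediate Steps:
J = -45182263/19924 (J = -1220*247/(207 + 1/385) - 812 = -1220/((79696/385)*(1/247)) - 812 = -1220/79696/95095 - 812 = -1220*95095/79696 - 812 = -29003975/19924 - 812 = -45182263/19924 ≈ -2267.7)
(-3060 + (1524 + 1203)*(-1430 + J))/(-2564 + 389) = (-3060 + (1524 + 1203)*(-1430 - 45182263/19924))/(-2564 + 389) = (-3060 + 2727*(-73673583/19924))/(-2175) = (-3060 - 200907860841/19924)*(-1/2175) = -200968828281/19924*(-1/2175) = 66989609427/14444900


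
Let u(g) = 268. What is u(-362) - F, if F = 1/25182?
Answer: 6748775/25182 ≈ 268.00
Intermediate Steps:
F = 1/25182 ≈ 3.9711e-5
u(-362) - F = 268 - 1*1/25182 = 268 - 1/25182 = 6748775/25182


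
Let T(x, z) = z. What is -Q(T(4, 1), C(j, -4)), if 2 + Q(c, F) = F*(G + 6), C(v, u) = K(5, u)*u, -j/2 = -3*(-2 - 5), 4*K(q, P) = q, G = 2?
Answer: 42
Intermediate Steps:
K(q, P) = q/4
j = -42 (j = -(-6)*(-2 - 5) = -(-6)*(-7) = -2*21 = -42)
C(v, u) = 5*u/4 (C(v, u) = ((¼)*5)*u = 5*u/4)
Q(c, F) = -2 + 8*F (Q(c, F) = -2 + F*(2 + 6) = -2 + F*8 = -2 + 8*F)
-Q(T(4, 1), C(j, -4)) = -(-2 + 8*((5/4)*(-4))) = -(-2 + 8*(-5)) = -(-2 - 40) = -1*(-42) = 42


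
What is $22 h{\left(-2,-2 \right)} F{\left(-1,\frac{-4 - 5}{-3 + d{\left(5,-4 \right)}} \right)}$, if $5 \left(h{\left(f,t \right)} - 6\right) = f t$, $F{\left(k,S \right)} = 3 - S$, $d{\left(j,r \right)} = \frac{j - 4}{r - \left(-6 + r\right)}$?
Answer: $- \frac{132}{5} \approx -26.4$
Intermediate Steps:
$d{\left(j,r \right)} = - \frac{2}{3} + \frac{j}{6}$ ($d{\left(j,r \right)} = \frac{-4 + j}{6} = \left(-4 + j\right) \frac{1}{6} = - \frac{2}{3} + \frac{j}{6}$)
$h{\left(f,t \right)} = 6 + \frac{f t}{5}$
$22 h{\left(-2,-2 \right)} F{\left(-1,\frac{-4 - 5}{-3 + d{\left(5,-4 \right)}} \right)} = 22 \left(6 + \frac{1}{5} \left(-2\right) \left(-2\right)\right) \left(3 - \frac{-4 - 5}{-3 + \left(- \frac{2}{3} + \frac{1}{6} \cdot 5\right)}\right) = 22 \left(6 + \frac{4}{5}\right) \left(3 - - \frac{9}{-3 + \left(- \frac{2}{3} + \frac{5}{6}\right)}\right) = 22 \cdot \frac{34}{5} \left(3 - - \frac{9}{-3 + \frac{1}{6}}\right) = \frac{748 \left(3 - - \frac{9}{- \frac{17}{6}}\right)}{5} = \frac{748 \left(3 - \left(-9\right) \left(- \frac{6}{17}\right)\right)}{5} = \frac{748 \left(3 - \frac{54}{17}\right)}{5} = \frac{748}{5} \left(- \frac{3}{17}\right) = - \frac{132}{5}$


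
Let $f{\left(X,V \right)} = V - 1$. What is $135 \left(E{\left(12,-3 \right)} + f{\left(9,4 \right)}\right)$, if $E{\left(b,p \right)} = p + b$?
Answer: $1620$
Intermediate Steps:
$f{\left(X,V \right)} = -1 + V$ ($f{\left(X,V \right)} = V - 1 = -1 + V$)
$E{\left(b,p \right)} = b + p$
$135 \left(E{\left(12,-3 \right)} + f{\left(9,4 \right)}\right) = 135 \left(\left(12 - 3\right) + \left(-1 + 4\right)\right) = 135 \left(9 + 3\right) = 135 \cdot 12 = 1620$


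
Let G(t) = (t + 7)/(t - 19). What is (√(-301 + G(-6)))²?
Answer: -7526/25 ≈ -301.04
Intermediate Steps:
G(t) = (7 + t)/(-19 + t)
(√(-301 + G(-6)))² = (√(-301 + (7 - 6)/(-19 - 6)))² = (√(-301 + 1/(-25)))² = (√(-301 - 1/25*1))² = (√(-301 - 1/25))² = (√(-7526/25))² = (I*√7526/5)² = -7526/25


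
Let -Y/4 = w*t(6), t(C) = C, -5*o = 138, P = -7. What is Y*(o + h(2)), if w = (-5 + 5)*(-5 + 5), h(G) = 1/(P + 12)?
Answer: 0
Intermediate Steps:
h(G) = ⅕ (h(G) = 1/(-7 + 12) = 1/5 = ⅕)
o = -138/5 (o = -⅕*138 = -138/5 ≈ -27.600)
w = 0 (w = 0*0 = 0)
Y = 0 (Y = -0*6 = -4*0 = 0)
Y*(o + h(2)) = 0*(-138/5 + ⅕) = 0*(-137/5) = 0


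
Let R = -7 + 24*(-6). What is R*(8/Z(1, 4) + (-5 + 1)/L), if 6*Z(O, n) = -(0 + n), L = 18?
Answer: 16610/9 ≈ 1845.6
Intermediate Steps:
Z(O, n) = -n/6 (Z(O, n) = (-(0 + n))/6 = (-n)/6 = -n/6)
R = -151 (R = -7 - 144 = -151)
R*(8/Z(1, 4) + (-5 + 1)/L) = -151*(8/((-⅙*4)) + (-5 + 1)/18) = -151*(8/(-⅔) - 4*1/18) = -151*(8*(-3/2) - 2/9) = -151*(-12 - 2/9) = -151*(-110/9) = 16610/9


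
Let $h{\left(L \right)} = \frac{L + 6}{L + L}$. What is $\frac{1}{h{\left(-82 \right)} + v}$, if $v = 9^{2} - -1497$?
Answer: $\frac{41}{64717} \approx 0.00063353$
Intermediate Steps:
$h{\left(L \right)} = \frac{6 + L}{2 L}$
$v = 1578$ ($v = 81 + 1497 = 1578$)
$\frac{1}{h{\left(-82 \right)} + v} = \frac{1}{\frac{6 - 82}{2 \left(-82\right)} + 1578} = \frac{1}{\frac{1}{2} \left(- \frac{1}{82}\right) \left(-76\right) + 1578} = \frac{1}{\frac{19}{41} + 1578} = \frac{1}{\frac{64717}{41}} = \frac{41}{64717}$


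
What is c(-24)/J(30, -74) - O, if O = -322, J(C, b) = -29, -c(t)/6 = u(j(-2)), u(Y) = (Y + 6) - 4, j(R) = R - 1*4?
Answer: 9314/29 ≈ 321.17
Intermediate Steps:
j(R) = -4 + R (j(R) = R - 4 = -4 + R)
u(Y) = 2 + Y (u(Y) = (6 + Y) - 4 = 2 + Y)
c(t) = 24 (c(t) = -6*(2 + (-4 - 2)) = -6*(2 - 6) = -6*(-4) = 24)
c(-24)/J(30, -74) - O = 24/(-29) - 1*(-322) = 24*(-1/29) + 322 = -24/29 + 322 = 9314/29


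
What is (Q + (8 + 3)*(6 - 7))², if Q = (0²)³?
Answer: 121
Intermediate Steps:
Q = 0 (Q = 0³ = 0)
(Q + (8 + 3)*(6 - 7))² = (0 + (8 + 3)*(6 - 7))² = (0 + 11*(-1))² = (0 - 11)² = (-11)² = 121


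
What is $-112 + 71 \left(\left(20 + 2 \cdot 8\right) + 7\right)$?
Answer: $2941$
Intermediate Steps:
$-112 + 71 \left(\left(20 + 2 \cdot 8\right) + 7\right) = -112 + 71 \left(\left(20 + 16\right) + 7\right) = -112 + 71 \left(36 + 7\right) = -112 + 71 \cdot 43 = -112 + 3053 = 2941$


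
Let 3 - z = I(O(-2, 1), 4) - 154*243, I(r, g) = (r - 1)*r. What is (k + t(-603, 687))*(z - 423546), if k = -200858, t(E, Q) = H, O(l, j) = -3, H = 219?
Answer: 77473338987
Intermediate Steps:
t(E, Q) = 219
I(r, g) = r*(-1 + r) (I(r, g) = (-1 + r)*r = r*(-1 + r))
z = 37413 (z = 3 - (-3*(-1 - 3) - 154*243) = 3 - (-3*(-4) - 37422) = 3 - (12 - 37422) = 3 - 1*(-37410) = 3 + 37410 = 37413)
(k + t(-603, 687))*(z - 423546) = (-200858 + 219)*(37413 - 423546) = -200639*(-386133) = 77473338987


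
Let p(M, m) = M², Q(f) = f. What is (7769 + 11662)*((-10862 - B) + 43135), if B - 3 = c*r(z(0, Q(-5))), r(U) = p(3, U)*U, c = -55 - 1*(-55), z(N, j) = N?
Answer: 627038370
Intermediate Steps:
c = 0 (c = -55 + 55 = 0)
r(U) = 9*U (r(U) = 3²*U = 9*U)
B = 3 (B = 3 + 0*(9*0) = 3 + 0*0 = 3 + 0 = 3)
(7769 + 11662)*((-10862 - B) + 43135) = (7769 + 11662)*((-10862 - 1*3) + 43135) = 19431*((-10862 - 3) + 43135) = 19431*(-10865 + 43135) = 19431*32270 = 627038370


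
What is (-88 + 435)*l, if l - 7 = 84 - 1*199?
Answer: -37476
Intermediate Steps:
l = -108 (l = 7 + (84 - 1*199) = 7 + (84 - 199) = 7 - 115 = -108)
(-88 + 435)*l = (-88 + 435)*(-108) = 347*(-108) = -37476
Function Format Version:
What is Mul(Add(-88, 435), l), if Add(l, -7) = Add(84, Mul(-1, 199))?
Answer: -37476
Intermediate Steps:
l = -108 (l = Add(7, Add(84, Mul(-1, 199))) = Add(7, Add(84, -199)) = Add(7, -115) = -108)
Mul(Add(-88, 435), l) = Mul(Add(-88, 435), -108) = Mul(347, -108) = -37476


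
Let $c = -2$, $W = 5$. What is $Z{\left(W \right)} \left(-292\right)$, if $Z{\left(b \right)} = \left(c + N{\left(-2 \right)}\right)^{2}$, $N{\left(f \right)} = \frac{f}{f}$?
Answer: $-292$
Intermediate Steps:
$N{\left(f \right)} = 1$
$Z{\left(b \right)} = 1$ ($Z{\left(b \right)} = \left(-2 + 1\right)^{2} = \left(-1\right)^{2} = 1$)
$Z{\left(W \right)} \left(-292\right) = 1 \left(-292\right) = -292$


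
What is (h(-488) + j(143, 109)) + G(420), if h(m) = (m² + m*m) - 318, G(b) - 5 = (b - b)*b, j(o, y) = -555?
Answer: 475420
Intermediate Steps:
G(b) = 5 (G(b) = 5 + (b - b)*b = 5 + 0*b = 5 + 0 = 5)
h(m) = -318 + 2*m² (h(m) = (m² + m²) - 318 = 2*m² - 318 = -318 + 2*m²)
(h(-488) + j(143, 109)) + G(420) = ((-318 + 2*(-488)²) - 555) + 5 = ((-318 + 2*238144) - 555) + 5 = ((-318 + 476288) - 555) + 5 = (475970 - 555) + 5 = 475415 + 5 = 475420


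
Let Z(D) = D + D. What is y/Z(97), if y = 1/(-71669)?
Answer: -1/13903786 ≈ -7.1923e-8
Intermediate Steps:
y = -1/71669 ≈ -1.3953e-5
Z(D) = 2*D
y/Z(97) = -1/(71669*(2*97)) = -1/71669/194 = -1/71669*1/194 = -1/13903786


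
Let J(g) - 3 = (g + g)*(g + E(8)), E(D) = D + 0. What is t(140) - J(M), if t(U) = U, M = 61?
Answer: -8281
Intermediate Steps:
E(D) = D
J(g) = 3 + 2*g*(8 + g) (J(g) = 3 + (g + g)*(g + 8) = 3 + (2*g)*(8 + g) = 3 + 2*g*(8 + g))
t(140) - J(M) = 140 - (3 + 2*61**2 + 16*61) = 140 - (3 + 2*3721 + 976) = 140 - (3 + 7442 + 976) = 140 - 1*8421 = 140 - 8421 = -8281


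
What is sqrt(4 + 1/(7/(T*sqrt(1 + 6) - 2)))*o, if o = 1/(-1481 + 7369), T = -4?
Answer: sqrt(182 - 28*sqrt(7))/41216 ≈ 0.00025205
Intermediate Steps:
o = 1/5888 ≈ 0.00016984
sqrt(4 + 1/(7/(T*sqrt(1 + 6) - 2)))*o = sqrt(4 + 1/(7/(-4*sqrt(1 + 6) - 2)))*(1/5888) = sqrt(4 + 1/(7/(-4*sqrt(7) - 2)))*(1/5888) = sqrt(4 + 1/(7/(-2 - 4*sqrt(7))))*(1/5888) = sqrt(4 + (-2/7 - 4*sqrt(7)/7))*(1/5888) = sqrt(26/7 - 4*sqrt(7)/7)*(1/5888) = sqrt(26/7 - 4*sqrt(7)/7)/5888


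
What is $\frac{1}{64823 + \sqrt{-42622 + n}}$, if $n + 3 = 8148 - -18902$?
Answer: $\frac{64823}{4202036904} - \frac{5 i \sqrt{623}}{4202036904} \approx 1.5427 \cdot 10^{-5} - 2.97 \cdot 10^{-8} i$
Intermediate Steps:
$n = 27047$ ($n = -3 + \left(8148 - -18902\right) = -3 + \left(8148 + 18902\right) = -3 + 27050 = 27047$)
$\frac{1}{64823 + \sqrt{-42622 + n}} = \frac{1}{64823 + \sqrt{-42622 + 27047}} = \frac{1}{64823 + \sqrt{-15575}} = \frac{1}{64823 + 5 i \sqrt{623}}$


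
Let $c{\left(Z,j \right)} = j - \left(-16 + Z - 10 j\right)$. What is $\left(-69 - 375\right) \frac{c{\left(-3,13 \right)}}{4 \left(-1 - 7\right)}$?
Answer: $\frac{8991}{4} \approx 2247.8$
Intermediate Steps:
$c{\left(Z,j \right)} = 16 - Z + 11 j$ ($c{\left(Z,j \right)} = j + \left(16 - Z + 10 j\right) = 16 - Z + 11 j$)
$\left(-69 - 375\right) \frac{c{\left(-3,13 \right)}}{4 \left(-1 - 7\right)} = \left(-69 - 375\right) \frac{16 - -3 + 11 \cdot 13}{4 \left(-1 - 7\right)} = - 444 \frac{16 + 3 + 143}{4 \left(-8\right)} = - 444 \frac{162}{-32} = - 444 \cdot 162 \left(- \frac{1}{32}\right) = \left(-444\right) \left(- \frac{81}{16}\right) = \frac{8991}{4}$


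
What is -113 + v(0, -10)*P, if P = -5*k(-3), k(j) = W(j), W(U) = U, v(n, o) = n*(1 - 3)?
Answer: -113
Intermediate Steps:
v(n, o) = -2*n (v(n, o) = n*(-2) = -2*n)
k(j) = j
P = 15 (P = -5*(-3) = 15)
-113 + v(0, -10)*P = -113 - 2*0*15 = -113 + 0*15 = -113 + 0 = -113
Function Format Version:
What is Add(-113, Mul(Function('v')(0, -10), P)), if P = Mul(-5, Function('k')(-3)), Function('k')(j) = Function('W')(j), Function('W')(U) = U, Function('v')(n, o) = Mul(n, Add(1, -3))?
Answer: -113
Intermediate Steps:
Function('v')(n, o) = Mul(-2, n) (Function('v')(n, o) = Mul(n, -2) = Mul(-2, n))
Function('k')(j) = j
P = 15 (P = Mul(-5, -3) = 15)
Add(-113, Mul(Function('v')(0, -10), P)) = Add(-113, Mul(Mul(-2, 0), 15)) = Add(-113, Mul(0, 15)) = Add(-113, 0) = -113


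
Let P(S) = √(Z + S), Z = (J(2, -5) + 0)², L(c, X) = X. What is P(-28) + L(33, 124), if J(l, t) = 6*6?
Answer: 124 + 2*√317 ≈ 159.61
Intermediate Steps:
J(l, t) = 36
Z = 1296 (Z = (36 + 0)² = 36² = 1296)
P(S) = √(1296 + S)
P(-28) + L(33, 124) = √(1296 - 28) + 124 = √1268 + 124 = 2*√317 + 124 = 124 + 2*√317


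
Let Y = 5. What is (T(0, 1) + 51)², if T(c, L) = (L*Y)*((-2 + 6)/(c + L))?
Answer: 5041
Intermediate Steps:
T(c, L) = 20*L/(L + c) (T(c, L) = (L*5)*((-2 + 6)/(c + L)) = (5*L)*(4/(L + c)) = 20*L/(L + c))
(T(0, 1) + 51)² = (20*1/(1 + 0) + 51)² = (20*1/1 + 51)² = (20*1*1 + 51)² = (20 + 51)² = 71² = 5041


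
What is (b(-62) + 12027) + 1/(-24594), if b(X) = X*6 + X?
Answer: 285118241/24594 ≈ 11593.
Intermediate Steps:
b(X) = 7*X (b(X) = 6*X + X = 7*X)
(b(-62) + 12027) + 1/(-24594) = (7*(-62) + 12027) + 1/(-24594) = (-434 + 12027) - 1/24594 = 11593 - 1/24594 = 285118241/24594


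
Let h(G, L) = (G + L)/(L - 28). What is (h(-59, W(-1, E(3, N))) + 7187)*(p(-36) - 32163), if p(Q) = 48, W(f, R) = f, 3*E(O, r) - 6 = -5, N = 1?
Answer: -6695431545/29 ≈ -2.3088e+8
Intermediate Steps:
E(O, r) = ⅓ (E(O, r) = 2 + (⅓)*(-5) = 2 - 5/3 = ⅓)
h(G, L) = (G + L)/(-28 + L)
(h(-59, W(-1, E(3, N))) + 7187)*(p(-36) - 32163) = ((-59 - 1)/(-28 - 1) + 7187)*(48 - 32163) = (-60/(-29) + 7187)*(-32115) = (-1/29*(-60) + 7187)*(-32115) = (60/29 + 7187)*(-32115) = (208483/29)*(-32115) = -6695431545/29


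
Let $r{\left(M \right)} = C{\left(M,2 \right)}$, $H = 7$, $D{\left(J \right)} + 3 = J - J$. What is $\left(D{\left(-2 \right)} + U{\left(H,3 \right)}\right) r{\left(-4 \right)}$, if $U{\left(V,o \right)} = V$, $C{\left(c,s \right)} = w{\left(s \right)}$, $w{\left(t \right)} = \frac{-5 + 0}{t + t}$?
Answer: $-5$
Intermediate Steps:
$w{\left(t \right)} = - \frac{5}{2 t}$
$C{\left(c,s \right)} = - \frac{5}{2 s}$
$D{\left(J \right)} = -3$ ($D{\left(J \right)} = -3 + \left(J - J\right) = -3 + 0 = -3$)
$r{\left(M \right)} = - \frac{5}{4}$ ($r{\left(M \right)} = - \frac{5}{2 \cdot 2} = \left(- \frac{5}{2}\right) \frac{1}{2} = - \frac{5}{4}$)
$\left(D{\left(-2 \right)} + U{\left(H,3 \right)}\right) r{\left(-4 \right)} = \left(-3 + 7\right) \left(- \frac{5}{4}\right) = 4 \left(- \frac{5}{4}\right) = -5$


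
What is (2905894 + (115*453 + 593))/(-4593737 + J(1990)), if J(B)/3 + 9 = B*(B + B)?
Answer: 1479291/9583418 ≈ 0.15436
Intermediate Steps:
J(B) = -27 + 6*B² (J(B) = -27 + 3*(B*(B + B)) = -27 + 3*(B*(2*B)) = -27 + 3*(2*B²) = -27 + 6*B²)
(2905894 + (115*453 + 593))/(-4593737 + J(1990)) = (2905894 + (115*453 + 593))/(-4593737 + (-27 + 6*1990²)) = (2905894 + (52095 + 593))/(-4593737 + (-27 + 6*3960100)) = (2905894 + 52688)/(-4593737 + (-27 + 23760600)) = 2958582/(-4593737 + 23760573) = 2958582/19166836 = 2958582*(1/19166836) = 1479291/9583418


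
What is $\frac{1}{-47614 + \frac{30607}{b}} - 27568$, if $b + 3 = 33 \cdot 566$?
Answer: $- \frac{24512386138499}{889160843} \approx -27568.0$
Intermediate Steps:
$b = 18675$ ($b = -3 + 33 \cdot 566 = -3 + 18678 = 18675$)
$\frac{1}{-47614 + \frac{30607}{b}} - 27568 = \frac{1}{-47614 + \frac{30607}{18675}} - 27568 = \frac{1}{- \frac{889160843}{18675}} - 27568 = - \frac{18675}{889160843} - 27568 = - \frac{24512386138499}{889160843}$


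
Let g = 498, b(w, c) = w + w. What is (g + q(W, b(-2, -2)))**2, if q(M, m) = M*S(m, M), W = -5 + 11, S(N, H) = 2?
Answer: 260100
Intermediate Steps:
b(w, c) = 2*w
W = 6
q(M, m) = 2*M (q(M, m) = M*2 = 2*M)
(g + q(W, b(-2, -2)))**2 = (498 + 2*6)**2 = (498 + 12)**2 = 510**2 = 260100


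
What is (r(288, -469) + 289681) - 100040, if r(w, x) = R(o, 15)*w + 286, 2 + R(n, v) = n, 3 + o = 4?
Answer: 189639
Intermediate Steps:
o = 1 (o = -3 + 4 = 1)
R(n, v) = -2 + n
r(w, x) = 286 - w (r(w, x) = (-2 + 1)*w + 286 = -w + 286 = 286 - w)
(r(288, -469) + 289681) - 100040 = ((286 - 1*288) + 289681) - 100040 = ((286 - 288) + 289681) - 100040 = (-2 + 289681) - 100040 = 289679 - 100040 = 189639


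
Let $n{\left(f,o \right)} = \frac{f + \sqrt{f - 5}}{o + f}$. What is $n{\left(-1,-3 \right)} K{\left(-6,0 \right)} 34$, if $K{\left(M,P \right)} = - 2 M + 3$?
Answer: $\frac{255}{2} - \frac{255 i \sqrt{6}}{2} \approx 127.5 - 312.31 i$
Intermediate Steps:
$K{\left(M,P \right)} = 3 - 2 M$
$n{\left(f,o \right)} = \frac{f + \sqrt{-5 + f}}{f + o}$
$n{\left(-1,-3 \right)} K{\left(-6,0 \right)} 34 = \frac{-1 + \sqrt{-5 - 1}}{-1 - 3} \left(3 - -12\right) 34 = \frac{-1 + \sqrt{-6}}{-4} \left(3 + 12\right) 34 = - \frac{-1 + i \sqrt{6}}{4} \cdot 15 \cdot 34 = \left(\frac{1}{4} - \frac{i \sqrt{6}}{4}\right) 15 \cdot 34 = \left(\frac{15}{4} - \frac{15 i \sqrt{6}}{4}\right) 34 = \frac{255}{2} - \frac{255 i \sqrt{6}}{2}$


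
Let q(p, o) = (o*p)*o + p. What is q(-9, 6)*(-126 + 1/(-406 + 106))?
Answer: 4195911/100 ≈ 41959.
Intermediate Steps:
q(p, o) = p + p*o² (q(p, o) = p*o² + p = p + p*o²)
q(-9, 6)*(-126 + 1/(-406 + 106)) = (-9*(1 + 6²))*(-126 + 1/(-406 + 106)) = (-9*(1 + 36))*(-126 + 1/(-300)) = (-9*37)*(-126 - 1/300) = -333*(-37801/300) = 4195911/100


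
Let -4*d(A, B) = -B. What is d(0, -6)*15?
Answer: -45/2 ≈ -22.500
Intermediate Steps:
d(A, B) = B/4 (d(A, B) = -(-1)*B/4 = B/4)
d(0, -6)*15 = ((¼)*(-6))*15 = -3/2*15 = -45/2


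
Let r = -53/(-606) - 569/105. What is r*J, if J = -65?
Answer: 1470079/4242 ≈ 346.55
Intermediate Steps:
r = -113083/21210 (r = -53*(-1/606) - 569*1/105 = 53/606 - 569/105 = -113083/21210 ≈ -5.3316)
r*J = -113083/21210*(-65) = 1470079/4242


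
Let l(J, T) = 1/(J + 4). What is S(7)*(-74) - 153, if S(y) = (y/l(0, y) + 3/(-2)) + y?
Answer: -2632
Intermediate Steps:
l(J, T) = 1/(4 + J)
S(y) = -3/2 + 5*y (S(y) = (y/(1/(4 + 0)) + 3/(-2)) + y = (y/(1/4) + 3*(-1/2)) + y = (y/(1/4) - 3/2) + y = (y*4 - 3/2) + y = (4*y - 3/2) + y = (-3/2 + 4*y) + y = -3/2 + 5*y)
S(7)*(-74) - 153 = (-3/2 + 5*7)*(-74) - 153 = (-3/2 + 35)*(-74) - 153 = (67/2)*(-74) - 153 = -2479 - 153 = -2632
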